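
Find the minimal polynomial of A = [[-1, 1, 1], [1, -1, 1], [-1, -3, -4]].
The characteristic polynomial factors as (x + 2)^3. The minimal polynomial is ∏(x - λ)^{k_λ} where k_λ is the size of the largest Jordan block at λ.

For λ = -2: rank(A + 2I) = 2, and the largest Jordan block has size 3 (the smallest k with rank((A + 2I)^k) = rank((A + 2I)^(k+1))).

So m_A(x) = (x + 2)^3.

m_A(x) = (x + 2)^3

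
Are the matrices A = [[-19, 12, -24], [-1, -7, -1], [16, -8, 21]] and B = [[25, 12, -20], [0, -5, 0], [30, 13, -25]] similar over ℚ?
Two matrices over a field are similar if and only if they have the same invariant factors.

Both A and B have characteristic polynomial (x - 5)(x + 5)^2 and minimal polynomial (x - 5)(x + 5)^2. Computing further, both have invariant factors (x - 5)(x + 5)^2. Hence A and B are similar.

Yes.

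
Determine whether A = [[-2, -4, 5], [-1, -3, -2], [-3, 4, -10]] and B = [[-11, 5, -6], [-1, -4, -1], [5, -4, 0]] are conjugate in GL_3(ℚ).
Yes.

Two matrices over a field are similar if and only if they have the same invariant factors.

Both A and B have characteristic polynomial (x + 5)^3 and minimal polynomial (x + 5)^3. Computing further, both have invariant factors (x + 5)^3. Hence A and B are similar.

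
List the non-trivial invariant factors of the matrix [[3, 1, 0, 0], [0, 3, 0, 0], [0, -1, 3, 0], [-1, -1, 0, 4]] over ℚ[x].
The Jordan structure of A has elementary divisors (x - 3)^2, (x - 3), (x - 4). Arranging the block sizes at each eigenvalue in decreasing order and taking row products gives the invariant factors.

Invariant factors (smallest first, each dividing the next): x - 3, (x - 4)(x - 3)^2.

Check: the last factor (x - 4)(x - 3)^2 is the minimal polynomial, and the product (x - 4)(x - 3)^3 is the characteristic polynomial.

x - 3, (x - 4)(x - 3)^2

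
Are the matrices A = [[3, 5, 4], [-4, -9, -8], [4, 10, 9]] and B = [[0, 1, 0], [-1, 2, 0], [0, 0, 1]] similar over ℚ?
Yes.

Two matrices over a field are similar if and only if they have the same invariant factors.

Both A and B have characteristic polynomial (x - 1)^3 and minimal polynomial (x - 1)^2. Computing further, both have invariant factors x - 1, (x - 1)^2. Hence A and B are similar.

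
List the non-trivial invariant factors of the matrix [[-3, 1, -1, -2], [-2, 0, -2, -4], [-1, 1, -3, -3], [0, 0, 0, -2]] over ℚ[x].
x + 2, (x + 2)^3

The Jordan structure of A has elementary divisors (x + 2)^3, (x + 2). Arranging the block sizes at each eigenvalue in decreasing order and taking row products gives the invariant factors.

Invariant factors (smallest first, each dividing the next): x + 2, (x + 2)^3.

Check: the last factor (x + 2)^3 is the minimal polynomial, and the product (x + 2)^4 is the characteristic polynomial.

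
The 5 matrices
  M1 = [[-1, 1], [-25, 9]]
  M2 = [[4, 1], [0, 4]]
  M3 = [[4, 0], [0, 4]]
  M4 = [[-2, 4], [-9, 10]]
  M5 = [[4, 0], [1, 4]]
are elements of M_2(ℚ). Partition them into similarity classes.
2 classes: {M1, M2, M4, M5}, {M3}

Characteristic polynomials: χ_{M1} = (x - 4)^2, χ_{M2} = (x - 4)^2, χ_{M3} = (x - 4)^2, χ_{M4} = (x - 4)^2, χ_{M5} = (x - 4)^2.

{M1, M2, M4, M5}: invariant factors (x - 4)^2.

{M3}: invariant factors x - 4, x - 4.

Matrices are similar if and only if their invariant-factor lists agree; the partition into similarity classes is {M1, M2, M4, M5}, {M3}.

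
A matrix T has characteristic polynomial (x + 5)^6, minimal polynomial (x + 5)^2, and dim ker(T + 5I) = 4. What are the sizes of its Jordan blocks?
Jordan blocks: (-5, 2), (-5, 2), (-5, 1), (-5, 1)

λ = -5: algebraic multiplicity 6 (exponent in χ_T), largest block size 2 (exponent in m_T), 4 blocks (geometric multiplicity). These force block sizes [2, 2, 1, 1].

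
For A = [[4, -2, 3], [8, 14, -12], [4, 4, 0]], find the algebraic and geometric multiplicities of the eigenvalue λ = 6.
The characteristic polynomial is (x - 6)^3, so the factor x - 6 appears with exponent 3: the algebraic multiplicity is 3.

rank(A - 6I) = 1, so the eigenspace has dimension 3 - 1 = 2: the geometric multiplicity is 2.

Since 2 < 3, A is not diagonalizable.

algebraic multiplicity 3, geometric multiplicity 2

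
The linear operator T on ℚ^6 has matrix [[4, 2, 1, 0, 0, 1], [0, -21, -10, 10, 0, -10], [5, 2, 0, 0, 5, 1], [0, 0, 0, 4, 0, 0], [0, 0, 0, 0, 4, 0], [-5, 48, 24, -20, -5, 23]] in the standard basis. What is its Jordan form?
J = [[-1, 0, 0, 0, 0, 0], [0, -1, 0, 0, 0, 0], [0, 0, 4, 1, 0, 0], [0, 0, 0, 4, 0, 0], [0, 0, 0, 0, 4, 0], [0, 0, 0, 0, 0, 4]]

The characteristic polynomial is det(xI - A) = (x - 4)^4(x + 1)^2, so the eigenvalues are -1 (algebraic multiplicity 2), 4 (algebraic multiplicity 4).

For λ = -1: rank(A + I) = 4. The eigenspace has dimension 6 - 4 = 2, so there are 2 Jordan blocks; the rank sequence gives block sizes [1, 1].

For λ = 4: rank(A - 4I) = 3, rank((A - 4I)^2) = 2. The eigenspace has dimension 6 - 3 = 3, so there are 3 Jordan blocks; the rank sequence gives block sizes [2, 1, 1].

Assembling the blocks gives the Jordan form J above.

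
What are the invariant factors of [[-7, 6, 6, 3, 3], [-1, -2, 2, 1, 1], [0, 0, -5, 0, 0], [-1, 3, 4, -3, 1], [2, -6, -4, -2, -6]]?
The Jordan structure of A has elementary divisors (x + 5)^2, (x + 5), (x + 4), (x + 4). Arranging the block sizes at each eigenvalue in decreasing order and taking row products gives the invariant factors.

Invariant factors (smallest first, each dividing the next): (x + 4)(x + 5), (x + 4)(x + 5)^2.

Check: the last factor (x + 4)(x + 5)^2 is the minimal polynomial, and the product (x + 4)^2(x + 5)^3 is the characteristic polynomial.

(x + 4)(x + 5), (x + 4)(x + 5)^2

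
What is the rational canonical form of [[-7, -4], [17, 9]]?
The invariant factors of A (the non-unit diagonal entries of the Smith normal form of xI - A over ℚ[x]) are x^2 - 2x + 5, each dividing the next. The characteristic polynomial is their product, x^2 - 2x + 5.

The rational canonical form is the block-diagonal matrix of companion matrices C(f_i):
R = [[0, -5], [1, 2]].

Note the characteristic polynomial does not split into linear factors over ℚ, so A has no Jordan form over ℚ; the rational canonical form exists over any field.

R = [[0, -5], [1, 2]]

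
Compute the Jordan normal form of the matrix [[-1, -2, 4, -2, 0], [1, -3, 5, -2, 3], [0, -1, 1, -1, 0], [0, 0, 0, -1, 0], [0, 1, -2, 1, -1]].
J = [[-1, 1, 0, 0, 0], [0, -1, 1, 0, 0], [0, 0, -1, 0, 0], [0, 0, 0, -1, 0], [0, 0, 0, 0, -1]]

The characteristic polynomial is det(xI - A) = (x + 1)^5, so the eigenvalues are -1 (algebraic multiplicity 5).

For λ = -1: rank(A + I) = 2, rank((A + I)^2) = 1, rank((A + I)^3) = 0. The eigenspace has dimension 5 - 2 = 3, so there are 3 Jordan blocks; the rank sequence gives block sizes [3, 1, 1].

Assembling the blocks gives the Jordan form J above.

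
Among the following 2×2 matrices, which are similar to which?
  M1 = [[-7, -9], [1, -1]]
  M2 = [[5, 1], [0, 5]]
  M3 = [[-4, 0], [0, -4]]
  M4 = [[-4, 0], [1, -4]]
Characteristic polynomials: χ_{M1} = (x + 4)^2, χ_{M2} = (x - 5)^2, χ_{M3} = (x + 4)^2, χ_{M4} = (x + 4)^2.

{M1, M4}: invariant factors (x + 4)^2.

{M2}: invariant factors (x - 5)^2.

{M3}: invariant factors x + 4, x + 4.

Matrices are similar if and only if their invariant-factor lists agree; the partition into similarity classes is {M1, M4}, {M2}, {M3}.

3 classes: {M1, M4}, {M2}, {M3}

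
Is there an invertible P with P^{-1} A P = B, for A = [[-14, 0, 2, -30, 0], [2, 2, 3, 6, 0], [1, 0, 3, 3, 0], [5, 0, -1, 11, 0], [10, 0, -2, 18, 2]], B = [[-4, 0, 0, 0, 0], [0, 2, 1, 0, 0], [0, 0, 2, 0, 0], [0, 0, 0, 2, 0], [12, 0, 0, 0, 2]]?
Both have characteristic polynomial (x - 2)^4(x + 4), but the minimal polynomial of A is (x - 2)^3(x + 4) while the minimal polynomial of B is (x - 2)^2(x + 4). The minimal polynomial is a similarity invariant, so A and B are not similar.

No.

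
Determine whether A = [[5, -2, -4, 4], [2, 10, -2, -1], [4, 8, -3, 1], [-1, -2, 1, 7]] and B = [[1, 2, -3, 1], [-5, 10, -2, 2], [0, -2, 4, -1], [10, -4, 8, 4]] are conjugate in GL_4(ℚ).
Yes.

Two matrices over a field are similar if and only if they have the same invariant factors.

Both A and B have characteristic polynomial (x - 6)^3(x - 1) and minimal polynomial (x - 6)^3(x - 1). Computing further, both have invariant factors (x - 6)^3(x - 1). Hence A and B are similar.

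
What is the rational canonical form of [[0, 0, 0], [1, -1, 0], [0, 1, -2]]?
The invariant factors of A (the non-unit diagonal entries of the Smith normal form of xI - A over ℚ[x]) are x(x + 1)(x + 2), each dividing the next. The characteristic polynomial is their product, x(x + 1)(x + 2).

The rational canonical form is the block-diagonal matrix of companion matrices C(f_i):
R = [[0, 0, 0], [1, 0, -2], [0, 1, -3]].

R = [[0, 0, 0], [1, 0, -2], [0, 1, -3]]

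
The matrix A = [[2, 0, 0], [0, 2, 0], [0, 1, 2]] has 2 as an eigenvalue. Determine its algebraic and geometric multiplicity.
The characteristic polynomial is (x - 2)^3, so the factor x - 2 appears with exponent 3: the algebraic multiplicity is 3.

rank(A - 2I) = 1, so the eigenspace has dimension 3 - 1 = 2: the geometric multiplicity is 2.

Since 2 < 3, A is not diagonalizable.

algebraic multiplicity 3, geometric multiplicity 2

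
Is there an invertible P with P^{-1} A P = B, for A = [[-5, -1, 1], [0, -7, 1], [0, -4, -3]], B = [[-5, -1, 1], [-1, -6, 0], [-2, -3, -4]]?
Two matrices over a field are similar if and only if they have the same invariant factors.

Both A and B have characteristic polynomial (x + 5)^3 and minimal polynomial (x + 5)^3. Computing further, both have invariant factors (x + 5)^3. Hence A and B are similar.

Yes.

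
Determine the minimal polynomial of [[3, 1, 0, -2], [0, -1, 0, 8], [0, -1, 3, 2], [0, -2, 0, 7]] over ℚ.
The characteristic polynomial factors as (x - 3)^4. The minimal polynomial is ∏(x - λ)^{k_λ} where k_λ is the size of the largest Jordan block at λ.

For λ = 3: rank(A - 3I) = 1, and the largest Jordan block has size 2 (the smallest k with rank((A - 3I)^k) = rank((A - 3I)^(k+1))).

So m_A(x) = (x - 3)^2.

m_A(x) = (x - 3)^2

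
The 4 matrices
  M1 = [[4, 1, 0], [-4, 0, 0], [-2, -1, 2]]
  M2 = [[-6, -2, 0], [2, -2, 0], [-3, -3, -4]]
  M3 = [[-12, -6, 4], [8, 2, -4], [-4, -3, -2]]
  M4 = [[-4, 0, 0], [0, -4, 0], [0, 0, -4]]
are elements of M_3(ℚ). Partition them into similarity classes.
Characteristic polynomials: χ_{M1} = (x - 2)^3, χ_{M2} = (x + 4)^3, χ_{M3} = (x + 4)^3, χ_{M4} = (x + 4)^3.

{M1}: invariant factors x - 2, (x - 2)^2.

{M2, M3}: invariant factors x + 4, (x + 4)^2.

{M4}: invariant factors x + 4, x + 4, x + 4.

Matrices are similar if and only if their invariant-factor lists agree; the partition into similarity classes is {M1}, {M2, M3}, {M4}.

3 classes: {M1}, {M2, M3}, {M4}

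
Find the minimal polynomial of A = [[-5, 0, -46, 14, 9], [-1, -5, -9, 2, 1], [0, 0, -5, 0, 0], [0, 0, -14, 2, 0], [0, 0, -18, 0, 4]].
m_A(x) = (x - 4)(x - 2)(x + 5)^2

The characteristic polynomial factors as (x - 4)(x - 2)(x + 5)^3. The minimal polynomial is ∏(x - λ)^{k_λ} where k_λ is the size of the largest Jordan block at λ.

For λ = -5: rank(A + 5I) = 3, and the largest Jordan block has size 2 (the smallest k with rank((A + 5I)^k) = rank((A + 5I)^(k+1))).
For λ = 2: rank(A - 2I) = 4, and the largest Jordan block has size 1 (the smallest k with rank((A - 2I)^k) = rank((A - 2I)^(k+1))).
For λ = 4: rank(A - 4I) = 4, and the largest Jordan block has size 1 (the smallest k with rank((A - 4I)^k) = rank((A - 4I)^(k+1))).

So m_A(x) = (x - 4)(x - 2)(x + 5)^2.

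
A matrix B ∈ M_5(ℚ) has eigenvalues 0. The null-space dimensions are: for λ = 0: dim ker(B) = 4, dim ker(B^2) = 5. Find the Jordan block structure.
λ = 0: successive nullity increments [4, 1] count blocks of size ≥ k; block sizes are [2, 1, 1, 1].

Jordan blocks: (0, 2), (0, 1), (0, 1), (0, 1)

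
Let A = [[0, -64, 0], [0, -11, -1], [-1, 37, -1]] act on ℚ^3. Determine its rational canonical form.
R = [[0, 0, -64], [1, 0, -48], [0, 1, -12]]

The invariant factors of A (the non-unit diagonal entries of the Smith normal form of xI - A over ℚ[x]) are (x + 4)^3, each dividing the next. The characteristic polynomial is their product, (x + 4)^3.

The rational canonical form is the block-diagonal matrix of companion matrices C(f_i):
R = [[0, 0, -64], [1, 0, -48], [0, 1, -12]].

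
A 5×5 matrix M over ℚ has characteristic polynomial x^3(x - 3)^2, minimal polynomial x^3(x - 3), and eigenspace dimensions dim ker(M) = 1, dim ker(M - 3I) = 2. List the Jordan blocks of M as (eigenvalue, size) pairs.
Jordan blocks: (0, 3), (3, 1), (3, 1)

λ = 0: algebraic multiplicity 3 (exponent in χ_M), largest block size 3 (exponent in m_M), 1 block (geometric multiplicity). This forces block sizes [3].
λ = 3: algebraic multiplicity 2 (exponent in χ_M), largest block size 1 (exponent in m_M), 2 blocks (geometric multiplicity). These force block sizes [1, 1].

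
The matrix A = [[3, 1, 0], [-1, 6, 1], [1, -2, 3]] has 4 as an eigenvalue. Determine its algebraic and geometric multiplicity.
The characteristic polynomial is (x - 4)^3, so the factor x - 4 appears with exponent 3: the algebraic multiplicity is 3.

rank(A - 4I) = 2, so the eigenspace has dimension 3 - 2 = 1: the geometric multiplicity is 1.

Since 1 < 3, A is not diagonalizable.

algebraic multiplicity 3, geometric multiplicity 1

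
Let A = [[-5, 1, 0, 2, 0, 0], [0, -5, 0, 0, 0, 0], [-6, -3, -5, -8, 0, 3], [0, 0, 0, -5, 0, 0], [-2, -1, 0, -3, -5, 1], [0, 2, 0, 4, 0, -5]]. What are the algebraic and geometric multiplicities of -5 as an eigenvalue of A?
algebraic multiplicity 6, geometric multiplicity 3

The characteristic polynomial is (x + 5)^6, so the factor x + 5 appears with exponent 6: the algebraic multiplicity is 6.

rank(A + 5I) = 3, so the eigenspace has dimension 6 - 3 = 3: the geometric multiplicity is 3.

Since 3 < 6, A is not diagonalizable.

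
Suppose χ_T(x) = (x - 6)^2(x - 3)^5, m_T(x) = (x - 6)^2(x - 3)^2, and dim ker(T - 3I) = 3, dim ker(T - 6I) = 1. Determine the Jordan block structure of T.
Jordan blocks: (3, 2), (3, 2), (3, 1), (6, 2)

λ = 3: algebraic multiplicity 5 (exponent in χ_T), largest block size 2 (exponent in m_T), 3 blocks (geometric multiplicity). These force block sizes [2, 2, 1].
λ = 6: algebraic multiplicity 2 (exponent in χ_T), largest block size 2 (exponent in m_T), 1 block (geometric multiplicity). This forces block sizes [2].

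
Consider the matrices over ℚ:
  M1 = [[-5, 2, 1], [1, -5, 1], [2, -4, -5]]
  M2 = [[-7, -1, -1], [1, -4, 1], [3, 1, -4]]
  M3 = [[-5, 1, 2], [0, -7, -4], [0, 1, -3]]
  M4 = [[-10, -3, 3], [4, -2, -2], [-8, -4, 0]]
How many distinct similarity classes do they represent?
3 classes: {M1, M2}, {M3}, {M4}

Characteristic polynomials: χ_{M1} = (x + 5)^3, χ_{M2} = (x + 5)^3, χ_{M3} = (x + 5)^3, χ_{M4} = (x + 4)^3.

{M1, M2}: invariant factors (x + 5)^3.

{M3}: invariant factors x + 5, (x + 5)^2.

{M4}: invariant factors x + 4, (x + 4)^2.

Matrices are similar if and only if their invariant-factor lists agree; the partition into similarity classes is {M1, M2}, {M3}, {M4}.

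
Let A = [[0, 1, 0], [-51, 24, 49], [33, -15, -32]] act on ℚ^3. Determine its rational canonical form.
R = [[0, 0, -15], [1, 0, -18], [0, 1, -8]]

The invariant factors of A (the non-unit diagonal entries of the Smith normal form of xI - A over ℚ[x]) are (x + 5)(x^2 + 3x + 3), each dividing the next. The characteristic polynomial is their product, (x + 5)(x^2 + 3x + 3).

The rational canonical form is the block-diagonal matrix of companion matrices C(f_i):
R = [[0, 0, -15], [1, 0, -18], [0, 1, -8]].

Note the characteristic polynomial does not split into linear factors over ℚ, so A has no Jordan form over ℚ; the rational canonical form exists over any field.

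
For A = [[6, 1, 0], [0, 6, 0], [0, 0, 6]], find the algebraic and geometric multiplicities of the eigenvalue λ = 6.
algebraic multiplicity 3, geometric multiplicity 2

The characteristic polynomial is (x - 6)^3, so the factor x - 6 appears with exponent 3: the algebraic multiplicity is 3.

rank(A - 6I) = 1, so the eigenspace has dimension 3 - 1 = 2: the geometric multiplicity is 2.

Since 2 < 3, A is not diagonalizable.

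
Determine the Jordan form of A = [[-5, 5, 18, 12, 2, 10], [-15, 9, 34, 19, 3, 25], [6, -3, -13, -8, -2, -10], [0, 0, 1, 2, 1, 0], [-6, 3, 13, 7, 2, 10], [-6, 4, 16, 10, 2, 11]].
J = [[1, 1, 0, 0, 0, 0], [0, 1, 1, 0, 0, 0], [0, 0, 1, 0, 0, 0], [0, 0, 0, 1, 1, 0], [0, 0, 0, 0, 1, 0], [0, 0, 0, 0, 0, 1]]

The characteristic polynomial is det(xI - A) = (x - 1)^6, so the eigenvalues are 1 (algebraic multiplicity 6).

For λ = 1: rank(A - I) = 3, rank((A - I)^2) = 1, rank((A - I)^3) = 0. The eigenspace has dimension 6 - 3 = 3, so there are 3 Jordan blocks; the rank sequence gives block sizes [3, 2, 1].

Assembling the blocks gives the Jordan form J above.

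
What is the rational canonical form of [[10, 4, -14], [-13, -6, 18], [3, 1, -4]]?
The invariant factors of A (the non-unit diagonal entries of the Smith normal form of xI - A over ℚ[x]) are x^3 + 2, each dividing the next. The characteristic polynomial is their product, x^3 + 2.

The rational canonical form is the block-diagonal matrix of companion matrices C(f_i):
R = [[0, 0, -2], [1, 0, 0], [0, 1, 0]].

Note the characteristic polynomial does not split into linear factors over ℚ, so A has no Jordan form over ℚ; the rational canonical form exists over any field.

R = [[0, 0, -2], [1, 0, 0], [0, 1, 0]]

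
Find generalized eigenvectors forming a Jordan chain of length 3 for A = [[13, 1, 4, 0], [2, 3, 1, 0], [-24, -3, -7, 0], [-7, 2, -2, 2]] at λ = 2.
We seek v_1 ∈ ker((A - 2I)^3) \ ker((A - 2I)^2), then set v_{i+1} = (A - 2I) v_i.

One such chain is v_1 = [[-2, -1, 6, 0]]^T, v_2 = [[1, 1, -3, 0]]^T, v_3 = [[0, 0, 0, 1]]^T. Check: (A - 2I) v_3 = [[0, 0, 0, 0]]^T = 0.

v_1 = [[-2, -1, 6, 0]]^T, v_2 = [[1, 1, -3, 0]]^T, v_3 = [[0, 0, 0, 1]]^T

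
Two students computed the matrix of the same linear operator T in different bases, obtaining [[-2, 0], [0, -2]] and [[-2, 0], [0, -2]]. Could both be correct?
Two matrices over a field are similar if and only if they have the same invariant factors.

Both A and B have characteristic polynomial (x + 2)^2 and minimal polynomial x + 2. Computing further, both have invariant factors x + 2, x + 2. Hence A and B are similar.

Yes.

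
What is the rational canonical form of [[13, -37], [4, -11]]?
R = [[0, -5], [1, 2]]

The invariant factors of A (the non-unit diagonal entries of the Smith normal form of xI - A over ℚ[x]) are x^2 - 2x + 5, each dividing the next. The characteristic polynomial is their product, x^2 - 2x + 5.

The rational canonical form is the block-diagonal matrix of companion matrices C(f_i):
R = [[0, -5], [1, 2]].

Note the characteristic polynomial does not split into linear factors over ℚ, so A has no Jordan form over ℚ; the rational canonical form exists over any field.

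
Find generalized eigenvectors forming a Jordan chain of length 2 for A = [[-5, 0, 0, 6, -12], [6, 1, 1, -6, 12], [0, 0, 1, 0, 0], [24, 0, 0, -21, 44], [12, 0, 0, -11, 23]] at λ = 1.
v_1 = [[0, 0, 1, 0, 0]]^T, v_2 = [[0, 1, 0, 0, 0]]^T

We seek v_1 ∈ ker((A - I)^2) \ ker(A - I), then set v_{i+1} = (A - I) v_i.

One such chain is v_1 = [[0, 0, 1, 0, 0]]^T, v_2 = [[0, 1, 0, 0, 0]]^T. Check: (A - I) v_2 = [[0, 0, 0, 0, 0]]^T = 0.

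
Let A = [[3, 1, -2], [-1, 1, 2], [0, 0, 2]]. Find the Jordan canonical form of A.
J = [[2, 1, 0], [0, 2, 0], [0, 0, 2]]

The characteristic polynomial is det(xI - A) = (x - 2)^3, so the eigenvalues are 2 (algebraic multiplicity 3).

For λ = 2: rank(A - 2I) = 1, rank((A - 2I)^2) = 0. The eigenspace has dimension 3 - 1 = 2, so there are 2 Jordan blocks; the rank sequence gives block sizes [2, 1].

Assembling the blocks gives the Jordan form J above.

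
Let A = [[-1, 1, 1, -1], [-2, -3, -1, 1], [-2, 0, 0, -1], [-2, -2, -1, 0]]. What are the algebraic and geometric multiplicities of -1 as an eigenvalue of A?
The characteristic polynomial is (x + 1)^4, so the factor x + 1 appears with exponent 4: the algebraic multiplicity is 4.

rank(A + I) = 2, so the eigenspace has dimension 4 - 2 = 2: the geometric multiplicity is 2.

Since 2 < 4, A is not diagonalizable.

algebraic multiplicity 4, geometric multiplicity 2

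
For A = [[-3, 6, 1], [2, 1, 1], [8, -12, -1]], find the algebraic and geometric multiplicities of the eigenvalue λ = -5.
The characteristic polynomial is (x - 1)^2(x + 5), so the factor x + 5 appears with exponent 1: the algebraic multiplicity is 1.

rank(A + 5I) = 2, so the eigenspace has dimension 3 - 2 = 1: the geometric multiplicity is 1.

algebraic multiplicity 1, geometric multiplicity 1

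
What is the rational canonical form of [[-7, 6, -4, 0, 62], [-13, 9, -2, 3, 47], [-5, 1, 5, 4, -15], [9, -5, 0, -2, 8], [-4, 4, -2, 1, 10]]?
The invariant factors of A (the non-unit diagonal entries of the Smith normal form of xI - A over ℚ[x]) are x - 3, (x - 5)(x - 3)(x^2 - 4x - 3), each dividing the next. The characteristic polynomial is their product, (x - 5)(x - 3)^2(x^2 - 4x - 3).

The rational canonical form is the block-diagonal matrix of companion matrices C(f_i):
R = [[3, 0, 0, 0, 0], [0, 0, 0, 0, 45], [0, 1, 0, 0, 36], [0, 0, 1, 0, -44], [0, 0, 0, 1, 12]].

Note the characteristic polynomial does not split into linear factors over ℚ, so A has no Jordan form over ℚ; the rational canonical form exists over any field.

R = [[3, 0, 0, 0, 0], [0, 0, 0, 0, 45], [0, 1, 0, 0, 36], [0, 0, 1, 0, -44], [0, 0, 0, 1, 12]]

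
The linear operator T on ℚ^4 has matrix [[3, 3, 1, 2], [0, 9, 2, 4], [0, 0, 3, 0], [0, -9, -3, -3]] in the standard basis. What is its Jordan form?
J = [[3, 1, 0, 0], [0, 3, 0, 0], [0, 0, 3, 0], [0, 0, 0, 3]]

The characteristic polynomial is det(xI - A) = (x - 3)^4, so the eigenvalues are 3 (algebraic multiplicity 4).

For λ = 3: rank(A - 3I) = 1, rank((A - 3I)^2) = 0. The eigenspace has dimension 4 - 1 = 3, so there are 3 Jordan blocks; the rank sequence gives block sizes [2, 1, 1].

Assembling the blocks gives the Jordan form J above.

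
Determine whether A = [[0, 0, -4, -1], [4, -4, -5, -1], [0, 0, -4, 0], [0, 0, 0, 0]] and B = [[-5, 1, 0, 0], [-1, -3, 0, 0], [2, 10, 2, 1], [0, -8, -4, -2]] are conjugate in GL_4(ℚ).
Yes.

Two matrices over a field are similar if and only if they have the same invariant factors.

Both A and B have characteristic polynomial x^2(x + 4)^2 and minimal polynomial x^2(x + 4)^2. Computing further, both have invariant factors x^2(x + 4)^2. Hence A and B are similar.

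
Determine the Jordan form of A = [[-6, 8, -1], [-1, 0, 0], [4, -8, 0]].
The characteristic polynomial is det(xI - A) = (x + 2)^3, so the eigenvalues are -2 (algebraic multiplicity 3).

For λ = -2: rank(A + 2I) = 2, rank((A + 2I)^2) = 1, rank((A + 2I)^3) = 0. The eigenspace has dimension 3 - 2 = 1, so there is 1 Jordan block; the rank sequence gives block sizes [3].

Assembling the blocks gives the Jordan form J above.

J = [[-2, 1, 0], [0, -2, 1], [0, 0, -2]]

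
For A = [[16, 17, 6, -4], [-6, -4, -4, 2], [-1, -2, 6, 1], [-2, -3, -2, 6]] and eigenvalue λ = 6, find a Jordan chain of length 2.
We seek v_1 ∈ ker((A - 6I)^2) \ ker(A - 6I), then set v_{i+1} = (A - 6I) v_i.

One such chain is v_1 = [[-2, 1, 0, 0]]^T, v_2 = [[-3, 2, 0, 1]]^T. Check: (A - 6I) v_2 = [[0, 0, 0, 0]]^T = 0.

v_1 = [[-2, 1, 0, 0]]^T, v_2 = [[-3, 2, 0, 1]]^T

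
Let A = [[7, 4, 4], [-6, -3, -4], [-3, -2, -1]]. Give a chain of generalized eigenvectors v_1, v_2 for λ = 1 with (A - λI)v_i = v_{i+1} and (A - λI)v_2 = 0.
v_1 = [[-1, 1, 1]]^T, v_2 = [[2, -2, -1]]^T

We seek v_1 ∈ ker((A - I)^2) \ ker(A - I), then set v_{i+1} = (A - I) v_i.

One such chain is v_1 = [[-1, 1, 1]]^T, v_2 = [[2, -2, -1]]^T. Check: (A - I) v_2 = [[0, 0, 0]]^T = 0.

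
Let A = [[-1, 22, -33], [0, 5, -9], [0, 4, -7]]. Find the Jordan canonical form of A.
J = [[-1, 1, 0], [0, -1, 0], [0, 0, -1]]

The characteristic polynomial is det(xI - A) = (x + 1)^3, so the eigenvalues are -1 (algebraic multiplicity 3).

For λ = -1: rank(A + I) = 1, rank((A + I)^2) = 0. The eigenspace has dimension 3 - 1 = 2, so there are 2 Jordan blocks; the rank sequence gives block sizes [2, 1].

Assembling the blocks gives the Jordan form J above.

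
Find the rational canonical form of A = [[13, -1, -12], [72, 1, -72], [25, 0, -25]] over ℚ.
R = [[0, 0, -25], [1, 0, -35], [0, 1, -11]]

The invariant factors of A (the non-unit diagonal entries of the Smith normal form of xI - A over ℚ[x]) are (x + 1)(x + 5)^2, each dividing the next. The characteristic polynomial is their product, (x + 1)(x + 5)^2.

The rational canonical form is the block-diagonal matrix of companion matrices C(f_i):
R = [[0, 0, -25], [1, 0, -35], [0, 1, -11]].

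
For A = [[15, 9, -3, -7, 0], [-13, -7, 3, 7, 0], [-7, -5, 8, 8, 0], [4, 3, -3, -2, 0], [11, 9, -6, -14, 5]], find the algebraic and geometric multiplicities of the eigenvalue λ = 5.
The characteristic polynomial is (x - 5)^3(x - 2)^2, so the factor x - 5 appears with exponent 3: the algebraic multiplicity is 3.

rank(A - 5I) = 3, so the eigenspace has dimension 5 - 3 = 2: the geometric multiplicity is 2.

Since 2 < 3, A is not diagonalizable.

algebraic multiplicity 3, geometric multiplicity 2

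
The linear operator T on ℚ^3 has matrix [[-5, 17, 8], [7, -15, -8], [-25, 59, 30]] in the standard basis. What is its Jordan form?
J = [[2, 1, 0], [0, 2, 0], [0, 0, 6]]

The characteristic polynomial is det(xI - A) = (x - 6)(x - 2)^2, so the eigenvalues are 2 (algebraic multiplicity 2), 6 (algebraic multiplicity 1).

For λ = 2: rank(A - 2I) = 2, rank((A - 2I)^2) = 1. The eigenspace has dimension 3 - 2 = 1, so there is 1 Jordan block; the rank sequence gives block sizes [2].

For λ = 6: algebraic multiplicity 1 gives one 1×1 block.

Assembling the blocks gives the Jordan form J above.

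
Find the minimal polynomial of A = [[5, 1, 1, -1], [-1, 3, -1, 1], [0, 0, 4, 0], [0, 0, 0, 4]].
The characteristic polynomial factors as (x - 4)^4. The minimal polynomial is ∏(x - λ)^{k_λ} where k_λ is the size of the largest Jordan block at λ.

For λ = 4: rank(A - 4I) = 1, and the largest Jordan block has size 2 (the smallest k with rank((A - 4I)^k) = rank((A - 4I)^(k+1))).

So m_A(x) = (x - 4)^2.

m_A(x) = (x - 4)^2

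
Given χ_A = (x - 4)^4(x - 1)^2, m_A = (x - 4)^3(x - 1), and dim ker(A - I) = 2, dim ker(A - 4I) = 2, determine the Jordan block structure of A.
Jordan blocks: (1, 1), (1, 1), (4, 3), (4, 1)

λ = 1: algebraic multiplicity 2 (exponent in χ_A), largest block size 1 (exponent in m_A), 2 blocks (geometric multiplicity). These force block sizes [1, 1].
λ = 4: algebraic multiplicity 4 (exponent in χ_A), largest block size 3 (exponent in m_A), 2 blocks (geometric multiplicity). These force block sizes [3, 1].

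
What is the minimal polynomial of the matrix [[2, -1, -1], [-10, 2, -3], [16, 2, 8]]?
The characteristic polynomial factors as (x - 4)^3. The minimal polynomial is ∏(x - λ)^{k_λ} where k_λ is the size of the largest Jordan block at λ.

For λ = 4: rank(A - 4I) = 2, and the largest Jordan block has size 3 (the smallest k with rank((A - 4I)^k) = rank((A - 4I)^(k+1))).

So m_A(x) = (x - 4)^3.

m_A(x) = (x - 4)^3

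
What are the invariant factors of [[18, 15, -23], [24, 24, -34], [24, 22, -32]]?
(x - 6)(x - 2)^2

The Jordan structure of A has elementary divisors (x - 2)^2, (x - 6). Arranging the block sizes at each eigenvalue in decreasing order and taking row products gives the invariant factors.

Invariant factors (smallest first, each dividing the next): (x - 6)(x - 2)^2.

Check: the last factor (x - 6)(x - 2)^2 is the minimal polynomial, and the product (x - 6)(x - 2)^2 is the characteristic polynomial.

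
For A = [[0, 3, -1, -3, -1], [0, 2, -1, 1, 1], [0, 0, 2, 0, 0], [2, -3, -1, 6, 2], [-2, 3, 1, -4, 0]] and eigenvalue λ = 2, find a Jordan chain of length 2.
v_1 = [[4, 4, -1, 1, 0]]^T, v_2 = [[2, 2, 0, 1, -1]]^T

We seek v_1 ∈ ker((A - 2I)^2) \ ker(A - 2I), then set v_{i+1} = (A - 2I) v_i.

One such chain is v_1 = [[4, 4, -1, 1, 0]]^T, v_2 = [[2, 2, 0, 1, -1]]^T. Check: (A - 2I) v_2 = [[0, 0, 0, 0, 0]]^T = 0.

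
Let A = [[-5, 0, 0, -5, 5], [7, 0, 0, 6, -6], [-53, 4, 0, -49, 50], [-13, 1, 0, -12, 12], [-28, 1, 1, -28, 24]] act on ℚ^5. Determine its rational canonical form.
The invariant factors of A (the non-unit diagonal entries of the Smith normal form of xI - A over ℚ[x]) are (x - 5)(x^2 - x + 1)^2, each dividing the next. The characteristic polynomial is their product, (x - 5)(x^2 - x + 1)^2.

The rational canonical form is the block-diagonal matrix of companion matrices C(f_i):
R = [[0, 0, 0, 0, 5], [1, 0, 0, 0, -11], [0, 1, 0, 0, 17], [0, 0, 1, 0, -13], [0, 0, 0, 1, 7]].

Note the characteristic polynomial does not split into linear factors over ℚ, so A has no Jordan form over ℚ; the rational canonical form exists over any field.

R = [[0, 0, 0, 0, 5], [1, 0, 0, 0, -11], [0, 1, 0, 0, 17], [0, 0, 1, 0, -13], [0, 0, 0, 1, 7]]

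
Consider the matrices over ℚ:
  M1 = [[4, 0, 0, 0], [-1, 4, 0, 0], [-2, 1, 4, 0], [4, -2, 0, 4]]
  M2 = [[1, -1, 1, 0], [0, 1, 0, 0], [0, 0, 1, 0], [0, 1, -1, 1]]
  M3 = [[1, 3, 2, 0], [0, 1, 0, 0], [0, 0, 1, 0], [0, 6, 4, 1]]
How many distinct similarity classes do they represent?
2 classes: {M1}, {M2, M3}

Characteristic polynomials: χ_{M1} = (x - 4)^4, χ_{M2} = (x - 1)^4, χ_{M3} = (x - 1)^4.

{M1}: invariant factors x - 4, (x - 4)^3.

{M2, M3}: invariant factors x - 1, x - 1, (x - 1)^2.

Matrices are similar if and only if their invariant-factor lists agree; the partition into similarity classes is {M1}, {M2, M3}.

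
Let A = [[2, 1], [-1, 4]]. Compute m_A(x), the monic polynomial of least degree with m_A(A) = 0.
m_A(x) = (x - 3)^2

The characteristic polynomial factors as (x - 3)^2. The minimal polynomial is ∏(x - λ)^{k_λ} where k_λ is the size of the largest Jordan block at λ.

For λ = 3: rank(A - 3I) = 1, and the largest Jordan block has size 2 (the smallest k with rank((A - 3I)^k) = rank((A - 3I)^(k+1))).

So m_A(x) = (x - 3)^2.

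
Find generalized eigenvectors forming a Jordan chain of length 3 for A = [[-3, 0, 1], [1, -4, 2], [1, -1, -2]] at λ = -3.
v_1 = [[1, 1, 1]]^T, v_2 = [[1, 2, 1]]^T, v_3 = [[1, 1, 0]]^T

We seek v_1 ∈ ker((A + 3I)^3) \ ker((A + 3I)^2), then set v_{i+1} = (A + 3I) v_i.

One such chain is v_1 = [[1, 1, 1]]^T, v_2 = [[1, 2, 1]]^T, v_3 = [[1, 1, 0]]^T. Check: (A + 3I) v_3 = [[0, 0, 0]]^T = 0.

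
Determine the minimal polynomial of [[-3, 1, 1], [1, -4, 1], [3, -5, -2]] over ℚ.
The characteristic polynomial factors as (x + 3)^3. The minimal polynomial is ∏(x - λ)^{k_λ} where k_λ is the size of the largest Jordan block at λ.

For λ = -3: rank(A + 3I) = 2, and the largest Jordan block has size 3 (the smallest k with rank((A + 3I)^k) = rank((A + 3I)^(k+1))).

So m_A(x) = (x + 3)^3.

m_A(x) = (x + 3)^3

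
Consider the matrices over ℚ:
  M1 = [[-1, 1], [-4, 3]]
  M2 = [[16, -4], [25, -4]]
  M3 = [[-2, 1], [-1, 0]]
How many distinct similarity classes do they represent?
3 classes: {M1}, {M2}, {M3}

Characteristic polynomials: χ_{M1} = (x - 1)^2, χ_{M2} = (x - 6)^2, χ_{M3} = (x + 1)^2.

{M1}: invariant factors (x - 1)^2.

{M2}: invariant factors (x - 6)^2.

{M3}: invariant factors (x + 1)^2.

Matrices are similar if and only if their invariant-factor lists agree; the partition into similarity classes is {M1}, {M2}, {M3}.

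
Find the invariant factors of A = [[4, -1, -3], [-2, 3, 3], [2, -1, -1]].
The Jordan structure of A has elementary divisors (x - 2)^2, (x - 2). Arranging the block sizes at each eigenvalue in decreasing order and taking row products gives the invariant factors.

Invariant factors (smallest first, each dividing the next): x - 2, (x - 2)^2.

Check: the last factor (x - 2)^2 is the minimal polynomial, and the product (x - 2)^3 is the characteristic polynomial.

x - 2, (x - 2)^2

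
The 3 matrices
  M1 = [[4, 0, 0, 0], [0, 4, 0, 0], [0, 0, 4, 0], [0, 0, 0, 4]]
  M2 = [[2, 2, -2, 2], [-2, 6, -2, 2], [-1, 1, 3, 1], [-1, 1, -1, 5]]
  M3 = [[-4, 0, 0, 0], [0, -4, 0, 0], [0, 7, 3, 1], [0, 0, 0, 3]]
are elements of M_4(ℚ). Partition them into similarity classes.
Characteristic polynomials: χ_{M1} = (x - 4)^4, χ_{M2} = (x - 4)^4, χ_{M3} = (x - 3)^2(x + 4)^2.

{M1}: invariant factors x - 4, x - 4, x - 4, x - 4.

{M2}: invariant factors x - 4, x - 4, (x - 4)^2.

{M3}: invariant factors x + 4, (x - 3)^2(x + 4).

Matrices are similar if and only if their invariant-factor lists agree; the partition into similarity classes is {M1}, {M2}, {M3}.

3 classes: {M1}, {M2}, {M3}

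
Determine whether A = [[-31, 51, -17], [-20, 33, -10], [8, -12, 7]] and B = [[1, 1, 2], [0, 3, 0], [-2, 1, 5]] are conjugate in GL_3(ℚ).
Two matrices over a field are similar if and only if they have the same invariant factors.

Both A and B have characteristic polynomial (x - 3)^3 and minimal polynomial (x - 3)^2. Computing further, both have invariant factors x - 3, (x - 3)^2. Hence A and B are similar.

Yes.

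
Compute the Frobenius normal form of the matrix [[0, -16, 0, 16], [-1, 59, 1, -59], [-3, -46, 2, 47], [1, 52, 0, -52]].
The invariant factors of A (the non-unit diagonal entries of the Smith normal form of xI - A over ℚ[x]) are (x - 4)(x - 2)^2(x - 1), each dividing the next. The characteristic polynomial is their product, (x - 4)(x - 2)^2(x - 1).

The rational canonical form is the block-diagonal matrix of companion matrices C(f_i):
R = [[0, 0, 0, -16], [1, 0, 0, 36], [0, 1, 0, -28], [0, 0, 1, 9]].

R = [[0, 0, 0, -16], [1, 0, 0, 36], [0, 1, 0, -28], [0, 0, 1, 9]]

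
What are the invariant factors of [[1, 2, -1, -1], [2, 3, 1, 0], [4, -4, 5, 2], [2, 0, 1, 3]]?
x - 3, (x - 3)^3

The Jordan structure of A has elementary divisors (x - 3)^3, (x - 3). Arranging the block sizes at each eigenvalue in decreasing order and taking row products gives the invariant factors.

Invariant factors (smallest first, each dividing the next): x - 3, (x - 3)^3.

Check: the last factor (x - 3)^3 is the minimal polynomial, and the product (x - 3)^4 is the characteristic polynomial.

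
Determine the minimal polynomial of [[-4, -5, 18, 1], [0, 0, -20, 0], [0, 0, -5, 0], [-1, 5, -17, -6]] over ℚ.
m_A(x) = x(x + 5)^3

The characteristic polynomial factors as x(x + 5)^3. The minimal polynomial is ∏(x - λ)^{k_λ} where k_λ is the size of the largest Jordan block at λ.

For λ = -5: rank(A + 5I) = 3, and the largest Jordan block has size 3 (the smallest k with rank((A + 5I)^k) = rank((A + 5I)^(k+1))).
For λ = 0: rank(A) = 3, and the largest Jordan block has size 1 (the smallest k with rank(A^k) = rank(A^(k+1))).

So m_A(x) = x(x + 5)^3.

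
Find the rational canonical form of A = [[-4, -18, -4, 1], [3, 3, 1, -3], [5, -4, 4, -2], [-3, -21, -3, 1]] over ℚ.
The invariant factors of A (the non-unit diagonal entries of the Smith normal form of xI - A over ℚ[x]) are (x - 4)(x^3 - x - 5), each dividing the next. The characteristic polynomial is their product, (x - 4)(x^3 - x - 5).

The rational canonical form is the block-diagonal matrix of companion matrices C(f_i):
R = [[0, 0, 0, -20], [1, 0, 0, 1], [0, 1, 0, 1], [0, 0, 1, 4]].

Note the characteristic polynomial does not split into linear factors over ℚ, so A has no Jordan form over ℚ; the rational canonical form exists over any field.

R = [[0, 0, 0, -20], [1, 0, 0, 1], [0, 1, 0, 1], [0, 0, 1, 4]]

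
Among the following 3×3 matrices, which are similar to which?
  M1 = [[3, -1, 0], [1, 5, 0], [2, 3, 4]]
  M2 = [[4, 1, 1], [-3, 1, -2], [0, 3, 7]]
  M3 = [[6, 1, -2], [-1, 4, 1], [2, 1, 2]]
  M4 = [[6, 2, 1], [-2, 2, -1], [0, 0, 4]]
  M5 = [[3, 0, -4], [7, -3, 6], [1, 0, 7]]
3 classes: {M1, M2, M3}, {M4}, {M5}

Characteristic polynomials: χ_{M1} = (x - 4)^3, χ_{M2} = (x - 4)^3, χ_{M3} = (x - 4)^3, χ_{M4} = (x - 4)^3, χ_{M5} = (x - 5)^2(x + 3).

{M1, M2, M3}: invariant factors (x - 4)^3.

{M4}: invariant factors x - 4, (x - 4)^2.

{M5}: invariant factors (x - 5)^2(x + 3).

Matrices are similar if and only if their invariant-factor lists agree; the partition into similarity classes is {M1, M2, M3}, {M4}, {M5}.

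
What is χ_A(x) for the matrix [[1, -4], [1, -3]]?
χ_A(x) = (x + 1)^2

xI - A = [[x - 1, 4], [-1, x + 3]].

Expanding det(xI - A) along the first row:
det(xI - A) = + (x - 1)·det([[x + 3]]) - (4)·det([[-1]]).

Evaluating gives χ_A(x) = x^2 + 2x + 1 = (x + 1)^2.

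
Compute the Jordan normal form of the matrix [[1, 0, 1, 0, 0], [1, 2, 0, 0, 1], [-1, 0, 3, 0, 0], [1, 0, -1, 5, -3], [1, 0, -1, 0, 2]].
J = [[2, 1, 0, 0, 0], [0, 2, 0, 0, 0], [0, 0, 2, 1, 0], [0, 0, 0, 2, 0], [0, 0, 0, 0, 5]]

The characteristic polynomial is det(xI - A) = (x - 5)(x - 2)^4, so the eigenvalues are 2 (algebraic multiplicity 4), 5 (algebraic multiplicity 1).

For λ = 2: rank(A - 2I) = 3, rank((A - 2I)^2) = 1. The eigenspace has dimension 5 - 3 = 2, so there are 2 Jordan blocks; the rank sequence gives block sizes [2, 2].

For λ = 5: algebraic multiplicity 1 gives one 1×1 block.

Assembling the blocks gives the Jordan form J above.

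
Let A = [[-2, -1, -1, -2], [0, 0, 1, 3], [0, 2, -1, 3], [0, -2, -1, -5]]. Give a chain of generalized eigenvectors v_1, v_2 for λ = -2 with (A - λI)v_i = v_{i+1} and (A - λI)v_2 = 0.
We seek v_1 ∈ ker((A + 2I)^2) \ ker(A + 2I), then set v_{i+1} = (A + 2I) v_i.

One such chain is v_1 = [[0, 1, 0, -1]]^T, v_2 = [[1, -1, -1, 1]]^T. Check: (A + 2I) v_2 = [[0, 0, 0, 0]]^T = 0.

v_1 = [[0, 1, 0, -1]]^T, v_2 = [[1, -1, -1, 1]]^T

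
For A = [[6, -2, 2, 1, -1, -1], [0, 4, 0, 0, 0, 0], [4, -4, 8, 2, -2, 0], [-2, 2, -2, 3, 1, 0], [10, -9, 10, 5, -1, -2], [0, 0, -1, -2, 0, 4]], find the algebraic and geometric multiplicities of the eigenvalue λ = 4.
The characteristic polynomial is (x - 4)^6, so the factor x - 4 appears with exponent 6: the algebraic multiplicity is 6.

rank(A - 4I) = 4, so the eigenspace has dimension 6 - 4 = 2: the geometric multiplicity is 2.

Since 2 < 6, A is not diagonalizable.

algebraic multiplicity 6, geometric multiplicity 2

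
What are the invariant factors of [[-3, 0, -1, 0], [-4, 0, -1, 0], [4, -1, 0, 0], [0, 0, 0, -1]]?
x + 1, (x + 1)^3

The Jordan structure of A has elementary divisors (x + 1)^3, (x + 1). Arranging the block sizes at each eigenvalue in decreasing order and taking row products gives the invariant factors.

Invariant factors (smallest first, each dividing the next): x + 1, (x + 1)^3.

Check: the last factor (x + 1)^3 is the minimal polynomial, and the product (x + 1)^4 is the characteristic polynomial.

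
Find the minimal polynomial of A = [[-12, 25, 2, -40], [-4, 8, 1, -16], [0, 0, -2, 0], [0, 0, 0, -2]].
m_A(x) = (x + 2)^3

The characteristic polynomial factors as (x + 2)^4. The minimal polynomial is ∏(x - λ)^{k_λ} where k_λ is the size of the largest Jordan block at λ.

For λ = -2: rank(A + 2I) = 2, and the largest Jordan block has size 3 (the smallest k with rank((A + 2I)^k) = rank((A + 2I)^(k+1))).

So m_A(x) = (x + 2)^3.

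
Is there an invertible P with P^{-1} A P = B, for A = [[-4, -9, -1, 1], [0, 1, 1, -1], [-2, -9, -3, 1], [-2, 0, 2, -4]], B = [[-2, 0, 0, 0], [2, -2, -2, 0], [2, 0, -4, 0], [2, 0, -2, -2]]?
No.

Both have characteristic polynomial (x + 2)^3(x + 4), but the minimal polynomial of A is (x + 2)^2(x + 4) while the minimal polynomial of B is (x + 2)(x + 4). The minimal polynomial is a similarity invariant, so A and B are not similar.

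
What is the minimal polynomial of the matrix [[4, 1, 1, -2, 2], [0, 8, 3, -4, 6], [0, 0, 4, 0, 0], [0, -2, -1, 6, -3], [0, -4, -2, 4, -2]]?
The characteristic polynomial factors as (x - 4)^5. The minimal polynomial is ∏(x - λ)^{k_λ} where k_λ is the size of the largest Jordan block at λ.

For λ = 4: rank(A - 4I) = 3, and the largest Jordan block has size 3 (the smallest k with rank((A - 4I)^k) = rank((A - 4I)^(k+1))).

So m_A(x) = (x - 4)^3.

m_A(x) = (x - 4)^3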